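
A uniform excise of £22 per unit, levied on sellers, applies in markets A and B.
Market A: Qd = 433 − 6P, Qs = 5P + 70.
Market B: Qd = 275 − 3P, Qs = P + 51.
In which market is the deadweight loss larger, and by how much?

Market A, by £478.5.

Market A: pre-tax P* = £33, Q* = 235; post-tax Q = 175; deadweight loss = £660.
Market B: pre-tax P* = £56, Q* = 107; post-tax Q = 90.5; deadweight loss = £181.5.
Difference: £660 vs £181.5 → market A is larger by £478.5.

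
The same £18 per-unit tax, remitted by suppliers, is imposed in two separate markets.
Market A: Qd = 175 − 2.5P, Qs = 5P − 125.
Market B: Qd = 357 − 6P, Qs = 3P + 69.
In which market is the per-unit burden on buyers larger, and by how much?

Market A: pre-tax P* = £40, Q* = 75; post-tax Q = 45; per-unit burden on buyers = £12.
Market B: pre-tax P* = £32, Q* = 165; post-tax Q = 129; per-unit burden on buyers = £6.
Difference: £12 vs £6 → market A is larger by £6.

Market A, by £6.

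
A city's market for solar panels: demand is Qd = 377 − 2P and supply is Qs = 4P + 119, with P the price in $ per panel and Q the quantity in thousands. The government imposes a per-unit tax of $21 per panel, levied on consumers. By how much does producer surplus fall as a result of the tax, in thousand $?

Producer surplus falls by $1939 thousand.

Without the tax, 377 − 2P = 4P + 119 gives 6P = 258, so P* = $43 and Q* = 291.
With the tax collected from consumers, demand (in seller-price terms) shifts: Qd = 377 − 2(P + 21).
Solving gives Q = 263 with consumers paying $57 and producers receiving $36 (the $21 wedge).
ΔPS is the trapezoid between Q = 263 and Q = 291 of height $7: ½ · (291 + 263) · 7 = $1939.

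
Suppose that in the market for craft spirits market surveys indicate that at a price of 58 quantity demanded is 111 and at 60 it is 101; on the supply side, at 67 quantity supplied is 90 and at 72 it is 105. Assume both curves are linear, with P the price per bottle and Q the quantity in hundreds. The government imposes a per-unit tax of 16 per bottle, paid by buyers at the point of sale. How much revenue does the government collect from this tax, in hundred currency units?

Demand slope: (101 − 111)/(60 − 58) = -5, so Qd = 401 − 5P.
Supply slope: (105 − 90)/(72 − 67) = 3, so Qs = 3P − 111.
Before the tax: set 401 − 5P = 3P − 111 → P* = 64, Q* = 81.
With the tax collected from buyers, demand (in seller-price terms) shifts: Qd = 401 − 5(P + 16).
New equilibrium: buyers pay 70, suppliers receive 54, Q = 51. (Wedge: Pb − Ps = 16.)
Revenue = t · Q = 16 · 51 = 816.

Tax revenue = 816 hundred.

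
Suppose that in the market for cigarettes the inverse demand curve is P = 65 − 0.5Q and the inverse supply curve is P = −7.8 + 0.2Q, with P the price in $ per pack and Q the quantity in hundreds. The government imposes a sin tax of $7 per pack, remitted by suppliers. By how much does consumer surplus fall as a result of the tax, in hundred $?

Consumer surplus falls by $495 hundred.

Inverting to Q(P) form: Qd = 130 − 2P; Qs = 5P + 39.
Before the tax: set 130 − 2P = 5P + 39 → P* = $13, Q* = 104.
With the tax collected from suppliers, supply shifts: Qs = 5(P − 7) + 39.
New equilibrium: buyers pay $18, suppliers receive $11, Q = 94. (Wedge: Pb − Ps = 7.)
ΔCS is the trapezoid between Q = 94 and Q = 104 of height $5: ½ · (104 + 94) · 5 = $495.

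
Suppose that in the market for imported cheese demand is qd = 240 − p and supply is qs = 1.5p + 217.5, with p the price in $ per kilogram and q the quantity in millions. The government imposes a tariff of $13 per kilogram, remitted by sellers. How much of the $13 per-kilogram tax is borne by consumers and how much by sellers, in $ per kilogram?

Consumers bear $7.8 per kilogram; sellers bear $5.2 per kilogram.

Without the tax, 240 − p = 1.5p + 217.5 gives 2.5p = 22.5, so p* = $9 and q* = 231.
With the tax collected from sellers, supply shifts: qs = 1.5(p − 13) + 217.5.
New equilibrium: consumers pay $16.8, sellers receive $3.8, q = 223.2. (Wedge: pb − ps = 13.)
Burden on consumers: $7.8; on sellers: $5.2. (They sum to $13.)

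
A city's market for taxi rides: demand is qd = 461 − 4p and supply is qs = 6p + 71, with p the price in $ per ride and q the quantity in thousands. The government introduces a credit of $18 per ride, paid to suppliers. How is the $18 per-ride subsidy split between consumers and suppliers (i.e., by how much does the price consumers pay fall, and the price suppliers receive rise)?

Consumers gain $10.8 per ride; suppliers gain $7.2 per ride.

Without the subsidy, 461 − 4p = 6p + 71 gives 10p = 390, so p* = $39 and q* = 305.
With a per-unit subsidy paid to suppliers, each receives p + 18 per unit sold, so supply becomes qs = 6(p + 18) + 71.
New equilibrium: consumers pay $28.2, suppliers receive $46.2, q = 348.2. (Wedge: pb − ps = −18.)
Gain to consumers: $10.8; to suppliers: $7.2. (They sum to $18.)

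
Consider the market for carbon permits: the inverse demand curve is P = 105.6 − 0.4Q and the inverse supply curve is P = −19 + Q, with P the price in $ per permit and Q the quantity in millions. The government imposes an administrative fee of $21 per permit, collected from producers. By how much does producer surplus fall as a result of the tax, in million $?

Producer surplus falls by $1222.5 million.

Inverting to Q(P) form: Qd = 264 − 2.5P; Qs = P + 19.
Without the tax, 264 − 2.5P = P + 19 gives 3.5P = 245, so P* = $70 and Q* = 89.
With the tax collected from producers, supply shifts: Qs = (P − 21) + 19.
New equilibrium: consumers pay $76, producers receive $55, Q = 74. (Wedge: Pb − Ps = 21.)
ΔPS is the trapezoid between Q = 74 and Q = 89 of height $15: ½ · (89 + 74) · 15 = $1222.5.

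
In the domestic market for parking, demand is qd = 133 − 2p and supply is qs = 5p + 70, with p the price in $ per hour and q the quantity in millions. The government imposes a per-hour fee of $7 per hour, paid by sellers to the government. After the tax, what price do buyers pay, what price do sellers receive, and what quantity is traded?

Buyers pay $14; sellers receive $7; quantity = 105.

Without the tax, 133 − 2p = 5p + 70 gives 7p = 63, so p* = $9 and q* = 115.
With the tax collected from sellers, supply shifts: qs = 5(p − 7) + 70.
New equilibrium: buyers pay $14, sellers receive $7, q = 105. (Wedge: pb − ps = 7.)
The less price-elastic side of the market bears the larger share of a per-unit tax.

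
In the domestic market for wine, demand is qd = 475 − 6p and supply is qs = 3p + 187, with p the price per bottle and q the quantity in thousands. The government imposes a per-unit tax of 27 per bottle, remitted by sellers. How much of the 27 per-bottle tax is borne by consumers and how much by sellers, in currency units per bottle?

Before the tax: set 475 − 6p = 3p + 187 → p* = 32, q* = 283.
With the tax collected from sellers, supply shifts: qs = 3(p − 27) + 187.
New equilibrium: consumers pay 41, sellers receive 14, q = 229. (Wedge: pb − ps = 27.)
Burden on consumers: 9; on sellers: 18. (They sum to 27.)
The less price-elastic side of the market bears the larger share of a per-unit tax.

Consumers bear 9 per bottle; sellers bear 18 per bottle.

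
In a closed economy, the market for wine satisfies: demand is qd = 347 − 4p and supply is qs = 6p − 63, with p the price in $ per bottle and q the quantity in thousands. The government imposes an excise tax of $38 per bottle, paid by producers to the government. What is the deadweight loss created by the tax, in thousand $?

Without the tax, 347 − 4p = 6p − 63 gives 10p = 410, so p* = $41 and q* = 183.
With the tax collected from producers, supply shifts: qs = 6(p − 38) − 63.
New equilibrium: buyers pay $63.8, producers receive $25.8, q = 91.8. (Wedge: pb − ps = 38.)
Quantity falls by |ΔQ| = |183 − 91.8| = 91.2.
DWL = ½ · t · |ΔQ| = ½ · 38 · 91.2 = $1732.8.

Deadweight loss = $1732.8 thousand.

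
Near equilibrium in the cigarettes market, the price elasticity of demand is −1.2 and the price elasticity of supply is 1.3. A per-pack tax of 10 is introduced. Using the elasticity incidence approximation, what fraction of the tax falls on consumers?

Consumers' share ≈ 0.52.

Incidence ratio: consumers' share ≈ εs / (εs + |εd|) = 1.3 / (1.3 + 1.2) = 0.52.
Supply is the more elastic side, so consumers bear the larger share.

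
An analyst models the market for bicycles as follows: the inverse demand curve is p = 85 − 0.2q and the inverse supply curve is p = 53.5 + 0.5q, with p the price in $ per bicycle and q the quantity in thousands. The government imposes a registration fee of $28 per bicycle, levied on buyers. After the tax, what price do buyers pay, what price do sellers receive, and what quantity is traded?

Rewrite in direct form: qd = 425 − 5p and qs = 2p − 107.
Before the tax: set 425 − 5p = 2p − 107 → p* = $76, q* = 45.
With the tax collected from buyers, demand (in seller-price terms) shifts: qd = 425 − 5(p + 28).
New equilibrium: buyers pay $84, sellers receive $56, q = 5. (Wedge: pb − ps = 28.)
The less price-elastic side of the market bears the larger share of a per-unit tax.

Buyers pay $84; sellers receive $56; quantity = 5.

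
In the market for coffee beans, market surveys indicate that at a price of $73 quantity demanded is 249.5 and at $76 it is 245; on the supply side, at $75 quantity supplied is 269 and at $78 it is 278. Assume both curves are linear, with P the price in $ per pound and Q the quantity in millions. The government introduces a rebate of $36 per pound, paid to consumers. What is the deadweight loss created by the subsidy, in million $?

Demand slope: (245 − 249.5)/(76 − 73) = -1.5, so Qd = 359 − 1.5P.
Supply slope: (278 − 269)/(78 − 75) = 3, so Qs = 3P + 44.
Before the subsidy: set 359 − 1.5P = 3P + 44 → P* = $70, Q* = 254.
With a per-unit subsidy paid to consumers, each effectively pays P − 36, so demand becomes Qd = 359 − 1.5(P − 36).
New equilibrium: consumers pay $46, sellers receive $82, Q = 290. (Wedge: Pb − Ps = −36.)
Quantity rises by |ΔQ| = |254 − 290| = 36.
DWL = ½ · t · |ΔQ| = ½ · 36 · 36 = $648.

Deadweight loss = $648 million.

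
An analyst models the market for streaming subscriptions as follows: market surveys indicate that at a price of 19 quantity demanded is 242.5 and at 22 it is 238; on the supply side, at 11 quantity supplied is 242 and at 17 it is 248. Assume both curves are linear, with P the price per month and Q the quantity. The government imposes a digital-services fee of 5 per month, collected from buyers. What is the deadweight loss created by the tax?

Deadweight loss = 7.5.

Demand slope: (238 − 242.5)/(22 − 19) = -1.5, so Qd = 271 − 1.5P.
Supply slope: (248 − 242)/(17 − 11) = 1, so Qs = P + 231.
Without the tax, 271 − 1.5P = P + 231 gives 2.5P = 40, so P* = 16 and Q* = 247.
With the tax collected from buyers, demand (in seller-price terms) shifts: Qd = 271 − 1.5(P + 5).
Solving gives Q = 244 with buyers paying 18 and suppliers receiving 13 (the 5 wedge).
Quantity falls by |ΔQ| = |247 − 244| = 3.
DWL = ½ · t · |ΔQ| = ½ · 5 · 3 = 7.5.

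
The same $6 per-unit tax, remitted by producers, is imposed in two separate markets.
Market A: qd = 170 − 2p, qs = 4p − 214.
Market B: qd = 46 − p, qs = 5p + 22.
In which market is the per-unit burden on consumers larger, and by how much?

Market B, by $1.

Market A: pre-tax p* = $64, q* = 42; post-tax q = 34; per-unit burden on consumers = $4.
Market B: pre-tax p* = $4, q* = 42; post-tax q = 37; per-unit burden on consumers = $5.
Difference: $4 vs $5 → market B is larger by $1.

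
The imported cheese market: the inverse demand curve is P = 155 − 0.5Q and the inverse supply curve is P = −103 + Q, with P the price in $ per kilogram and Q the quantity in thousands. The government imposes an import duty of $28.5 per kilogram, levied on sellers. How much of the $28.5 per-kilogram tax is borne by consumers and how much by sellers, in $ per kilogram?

Rewrite in direct form: Qd = 310 − 2P and Qs = P + 103.
Before the tax: set 310 − 2P = P + 103 → P* = $69, Q* = 172.
With the tax collected from sellers, supply shifts: Qs = (P − 28.5) + 103.
New equilibrium: consumers pay $78.5, sellers receive $50, Q = 153. (Wedge: Pb − Ps = 28.5.)
Burden on consumers: $9.5; on sellers: $19. (They sum to $28.5.)
The less price-elastic side of the market bears the larger share of a per-unit tax.

Consumers bear $9.5 per kilogram; sellers bear $19 per kilogram.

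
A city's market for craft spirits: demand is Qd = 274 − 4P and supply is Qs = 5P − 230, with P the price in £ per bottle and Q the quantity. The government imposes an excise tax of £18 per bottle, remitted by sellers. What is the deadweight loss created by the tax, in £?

Before the tax: set 274 − 4P = 5P − 230 → P* = £56, Q* = 50.
With the tax collected from sellers, supply shifts: Qs = 5(P − 18) − 230.
Solving gives Q = 10 with buyers paying £66 and sellers receiving £48 (the £18 wedge).
Quantity falls by |ΔQ| = |50 − 10| = 40.
DWL = ½ · t · |ΔQ| = ½ · 18 · 40 = £360.

Deadweight loss = £360.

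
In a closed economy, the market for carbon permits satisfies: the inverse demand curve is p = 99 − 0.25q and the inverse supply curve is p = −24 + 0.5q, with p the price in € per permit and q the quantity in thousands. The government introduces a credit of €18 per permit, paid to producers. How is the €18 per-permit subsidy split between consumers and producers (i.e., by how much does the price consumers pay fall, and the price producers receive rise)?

Inverting to q(p) form: qd = 396 − 4p; qs = 2p + 48.
Before the subsidy: set 396 − 4p = 2p + 48 → p* = €58, q* = 164.
With a per-unit subsidy paid to producers, each receives p + 18 per unit sold, so supply becomes qs = 2(p + 18) + 48.
Solving gives q = 188 with consumers paying €52 and producers receiving €70 (the €18 wedge).
Gain to consumers: €6; to producers: €12. (They sum to €18.)

Consumers gain €6 per permit; producers gain €12 per permit.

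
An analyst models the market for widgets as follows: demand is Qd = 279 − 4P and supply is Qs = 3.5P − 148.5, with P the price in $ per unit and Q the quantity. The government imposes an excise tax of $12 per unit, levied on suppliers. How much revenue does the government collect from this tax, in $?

Without the tax, 279 − 4P = 3.5P − 148.5 gives 7.5P = 427.5, so P* = $57 and Q* = 51.
With the tax collected from suppliers, supply shifts: Qs = 3.5(P − 12) − 148.5.
Solving gives Q = 28.6 with buyers paying $62.6 and suppliers receiving $50.6 (the $12 wedge).
Revenue = t · Q = 12 · 28.6 = $343.2.

Tax revenue = $343.2.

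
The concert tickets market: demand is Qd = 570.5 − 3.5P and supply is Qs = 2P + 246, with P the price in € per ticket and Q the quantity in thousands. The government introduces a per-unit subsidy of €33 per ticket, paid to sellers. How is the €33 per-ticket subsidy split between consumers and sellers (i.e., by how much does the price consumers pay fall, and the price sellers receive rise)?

Without the subsidy, 570.5 − 3.5P = 2P + 246 gives 5.5P = 324.5, so P* = €59 and Q* = 364.
With a per-unit subsidy paid to sellers, each receives P + 33 per unit sold, so supply becomes Qs = 2(P + 33) + 246.
Solving gives Q = 406 with consumers paying €47 and sellers receiving €80 (the €33 wedge).
Gain to consumers: €12; to sellers: €21. (They sum to €33.)

Consumers gain €12 per ticket; sellers gain €21 per ticket.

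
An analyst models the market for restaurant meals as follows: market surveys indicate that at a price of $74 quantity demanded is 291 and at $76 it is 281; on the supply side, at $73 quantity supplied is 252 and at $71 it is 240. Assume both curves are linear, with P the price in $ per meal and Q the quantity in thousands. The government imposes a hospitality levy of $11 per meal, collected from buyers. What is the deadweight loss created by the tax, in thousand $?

Demand slope: (281 − 291)/(76 − 74) = -5, so Qd = 661 − 5P.
Supply slope: (240 − 252)/(71 − 73) = 6, so Qs = 6P − 186.
Before the tax: set 661 − 5P = 6P − 186 → P* = $77, Q* = 276.
With the tax collected from buyers, demand (in seller-price terms) shifts: Qd = 661 − 5(P + 11).
Solving gives Q = 246 with buyers paying $83 and producers receiving $72 (the $11 wedge).
Quantity falls by |ΔQ| = |276 − 246| = 30.
DWL = ½ · t · |ΔQ| = ½ · 11 · 30 = $165.

Deadweight loss = $165 thousand.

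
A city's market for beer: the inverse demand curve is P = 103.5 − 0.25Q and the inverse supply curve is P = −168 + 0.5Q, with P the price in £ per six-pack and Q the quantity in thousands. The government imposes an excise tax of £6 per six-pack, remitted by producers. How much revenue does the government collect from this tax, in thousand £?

Inverting to Q(P) form: Qd = 414 − 4P; Qs = 2P + 336.
Without the tax, 414 − 4P = 2P + 336 gives 6P = 78, so P* = £13 and Q* = 362.
With the tax collected from producers, supply shifts: Qs = 2(P − 6) + 336.
New equilibrium: buyers pay £15, producers receive £9, Q = 354. (Wedge: Pb − Ps = 6.)
Revenue = t · Q = 6 · 354 = £2124.

Tax revenue = £2124 thousand.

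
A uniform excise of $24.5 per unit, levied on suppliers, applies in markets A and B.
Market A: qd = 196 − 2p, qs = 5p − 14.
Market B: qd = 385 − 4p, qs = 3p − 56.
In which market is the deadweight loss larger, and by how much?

Market A: pre-tax p* = $30, q* = 136; post-tax q = 101; deadweight loss = $428.75.
Market B: pre-tax p* = $63, q* = 133; post-tax q = 91; deadweight loss = $514.5.
Difference: $428.75 vs $514.5 → market B is larger by $85.75.

Market B, by $85.75.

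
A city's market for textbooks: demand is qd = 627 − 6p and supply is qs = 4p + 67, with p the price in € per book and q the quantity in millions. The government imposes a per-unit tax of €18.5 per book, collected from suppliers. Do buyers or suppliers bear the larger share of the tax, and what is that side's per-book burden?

Before the tax: set 627 − 6p = 4p + 67 → p* = €56, q* = 291.
With the tax collected from suppliers, supply shifts: qs = 4(p − 18.5) + 67.
New equilibrium: buyers pay €63.4, suppliers receive €44.9, q = 246.6. (Wedge: pb − ps = 18.5.)
Per-book burden: buyers €7.4, suppliers €11.1.
Suppliers take the larger share because supply is less price-elastic here (demand slope 6 vs supply slope 4).

Suppliers bear the larger share: €11.1 per book.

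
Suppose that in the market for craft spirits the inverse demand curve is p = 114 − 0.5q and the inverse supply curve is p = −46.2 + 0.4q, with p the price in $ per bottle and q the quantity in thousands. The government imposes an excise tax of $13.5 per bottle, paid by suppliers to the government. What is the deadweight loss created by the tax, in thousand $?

Inverting to q(p) form: qd = 228 − 2p; qs = 2.5p + 115.5.
Without the tax, 228 − 2p = 2.5p + 115.5 gives 4.5p = 112.5, so p* = $25 and q* = 178.
With the tax collected from suppliers, supply shifts: qs = 2.5(p − 13.5) + 115.5.
Solving gives q = 163 with consumers paying $32.5 and suppliers receiving $19 (the $13.5 wedge).
Quantity falls by |ΔQ| = |178 − 163| = 15.
DWL = ½ · t · |ΔQ| = ½ · 13.5 · 15 = $101.25.

Deadweight loss = $101.25 thousand.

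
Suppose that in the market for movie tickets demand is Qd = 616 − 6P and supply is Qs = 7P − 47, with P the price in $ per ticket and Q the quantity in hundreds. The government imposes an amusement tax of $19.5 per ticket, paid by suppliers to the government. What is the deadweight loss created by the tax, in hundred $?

Without the tax, 616 − 6P = 7P − 47 gives 13P = 663, so P* = $51 and Q* = 310.
With the tax collected from suppliers, supply shifts: Qs = 7(P − 19.5) − 47.
New equilibrium: buyers pay $61.5, suppliers receive $42, Q = 247. (Wedge: Pb − Ps = 19.5.)
Quantity falls by |ΔQ| = |310 − 247| = 63.
DWL = ½ · t · |ΔQ| = ½ · 19.5 · 63 = $614.25.

Deadweight loss = $614.25 hundred.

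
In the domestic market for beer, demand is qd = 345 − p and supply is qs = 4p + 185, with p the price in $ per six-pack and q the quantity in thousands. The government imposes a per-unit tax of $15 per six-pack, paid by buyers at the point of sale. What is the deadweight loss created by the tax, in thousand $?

Without the tax, 345 − p = 4p + 185 gives 5p = 160, so p* = $32 and q* = 313.
With the tax collected from buyers, demand (in seller-price terms) shifts: qd = 345 − (p + 15).
Solving gives q = 301 with buyers paying $44 and producers receiving $29 (the $15 wedge).
Quantity falls by |ΔQ| = |313 − 301| = 12.
DWL = ½ · t · |ΔQ| = ½ · 15 · 12 = $90.

Deadweight loss = $90 thousand.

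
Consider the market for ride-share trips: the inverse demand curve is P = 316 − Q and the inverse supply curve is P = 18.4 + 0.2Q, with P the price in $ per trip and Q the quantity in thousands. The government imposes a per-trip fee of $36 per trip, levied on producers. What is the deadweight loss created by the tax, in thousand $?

Inverting to Q(P) form: Qd = 316 − P; Qs = 5P − 92.
Without the tax, 316 − P = 5P − 92 gives 6P = 408, so P* = $68 and Q* = 248.
With the tax collected from producers, supply shifts: Qs = 5(P − 36) − 92.
New equilibrium: buyers pay $98, producers receive $62, Q = 218. (Wedge: Pb − Ps = 36.)
Quantity falls by |ΔQ| = |248 − 218| = 30.
DWL = ½ · t · |ΔQ| = ½ · 36 · 30 = $540.

Deadweight loss = $540 thousand.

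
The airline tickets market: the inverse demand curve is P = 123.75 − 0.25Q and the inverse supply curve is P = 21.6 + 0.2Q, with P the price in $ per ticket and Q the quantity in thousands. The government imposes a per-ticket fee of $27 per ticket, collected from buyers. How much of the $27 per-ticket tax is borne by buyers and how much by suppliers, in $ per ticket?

Inverting to Q(P) form: Qd = 495 − 4P; Qs = 5P − 108.
Without the tax, 495 − 4P = 5P − 108 gives 9P = 603, so P* = $67 and Q* = 227.
With the tax collected from buyers, demand (in seller-price terms) shifts: Qd = 495 − 4(P + 27).
Solving gives Q = 167 with buyers paying $82 and suppliers receiving $55 (the $27 wedge).
Burden on buyers: $15; on suppliers: $12. (They sum to $27.)
The less price-elastic side of the market bears the larger share of a per-unit tax.

Buyers bear $15 per ticket; suppliers bear $12 per ticket.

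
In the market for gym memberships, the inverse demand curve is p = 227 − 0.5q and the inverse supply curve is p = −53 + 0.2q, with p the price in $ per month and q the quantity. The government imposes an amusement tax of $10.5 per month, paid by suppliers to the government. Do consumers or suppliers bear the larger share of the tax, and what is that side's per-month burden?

Inverting to q(p) form: qd = 454 − 2p; qs = 5p + 265.
Without the tax, 454 − 2p = 5p + 265 gives 7p = 189, so p* = $27 and q* = 400.
With the tax collected from suppliers, supply shifts: qs = 5(p − 10.5) + 265.
Solving gives q = 385 with consumers paying $34.5 and suppliers receiving $24 (the $10.5 wedge).
Per-month burden: consumers $7.5, suppliers $3.
Consumers take the larger share because demand is less price-elastic here (demand slope 2 vs supply slope 5).

Consumers bear the larger share: $7.5 per month.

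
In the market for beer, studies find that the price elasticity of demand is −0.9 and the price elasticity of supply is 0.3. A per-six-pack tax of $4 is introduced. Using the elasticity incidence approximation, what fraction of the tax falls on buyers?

Buyers' share ≈ 0.25.

Incidence ratio: buyers' share ≈ εs / (εs + |εd|) = 0.3 / (0.3 + 0.9) = 0.25.
Supply is the less elastic side, so buyers bear the smaller share.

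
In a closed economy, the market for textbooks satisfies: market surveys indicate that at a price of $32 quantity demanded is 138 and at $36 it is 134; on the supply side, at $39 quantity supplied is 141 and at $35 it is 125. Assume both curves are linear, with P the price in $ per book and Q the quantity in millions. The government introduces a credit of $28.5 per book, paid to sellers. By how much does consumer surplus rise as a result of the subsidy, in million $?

Consumer surplus rises by $3292.32 million.

Demand slope: (134 − 138)/(36 − 32) = -1, so Qd = 170 − P.
Supply slope: (125 − 141)/(35 − 39) = 4, so Qs = 4P − 15.
Without the subsidy, 170 − P = 4P − 15 gives 5P = 185, so P* = $37 and Q* = 133.
With a per-unit subsidy paid to sellers, each receives P + 28.5 per unit sold, so supply becomes Qs = 4(P + 28.5) − 15.
Solving gives Q = 155.8 with consumers paying $14.2 and sellers receiving $42.7 (the $28.5 wedge).
ΔCS is the trapezoid between Q = 155.8 and Q = 133 of height $22.8: ½ · (133 + 155.8) · 22.8 = $3292.32.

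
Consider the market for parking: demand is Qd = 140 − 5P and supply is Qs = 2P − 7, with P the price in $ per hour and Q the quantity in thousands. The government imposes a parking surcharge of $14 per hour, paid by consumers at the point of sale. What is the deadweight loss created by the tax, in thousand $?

Before the tax: set 140 − 5P = 2P − 7 → P* = $21, Q* = 35.
With the tax collected from consumers, demand (in seller-price terms) shifts: Qd = 140 − 5(P + 14).
New equilibrium: consumers pay $25, suppliers receive $11, Q = 15. (Wedge: Pb − Ps = 14.)
Quantity falls by |ΔQ| = |35 − 15| = 20.
DWL = ½ · t · |ΔQ| = ½ · 14 · 20 = $140.

Deadweight loss = $140 thousand.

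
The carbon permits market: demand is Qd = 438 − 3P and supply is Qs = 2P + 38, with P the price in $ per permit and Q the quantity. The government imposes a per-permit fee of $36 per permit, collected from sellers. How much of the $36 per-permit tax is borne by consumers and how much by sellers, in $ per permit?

Before the tax: set 438 − 3P = 2P + 38 → P* = $80, Q* = 198.
With the tax collected from sellers, supply shifts: Qs = 2(P − 36) + 38.
Solving gives Q = 154.8 with consumers paying $94.4 and sellers receiving $58.4 (the $36 wedge).
Burden on consumers: $14.4; on sellers: $21.6. (They sum to $36.)
The less price-elastic side of the market bears the larger share of a per-unit tax.

Consumers bear $14.4 per permit; sellers bear $21.6 per permit.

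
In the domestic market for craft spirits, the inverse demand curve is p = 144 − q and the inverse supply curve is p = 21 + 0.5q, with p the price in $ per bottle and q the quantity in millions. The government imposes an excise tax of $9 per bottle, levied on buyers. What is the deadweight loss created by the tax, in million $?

Deadweight loss = $27 million.

Rewrite in direct form: qd = 144 − p and qs = 2p − 42.
Without the tax, 144 − p = 2p − 42 gives 3p = 186, so p* = $62 and q* = 82.
With the tax collected from buyers, demand (in seller-price terms) shifts: qd = 144 − (p + 9).
New equilibrium: buyers pay $68, sellers receive $59, q = 76. (Wedge: pb − ps = 9.)
Quantity falls by |ΔQ| = |82 − 76| = 6.
DWL = ½ · t · |ΔQ| = ½ · 9 · 6 = $27.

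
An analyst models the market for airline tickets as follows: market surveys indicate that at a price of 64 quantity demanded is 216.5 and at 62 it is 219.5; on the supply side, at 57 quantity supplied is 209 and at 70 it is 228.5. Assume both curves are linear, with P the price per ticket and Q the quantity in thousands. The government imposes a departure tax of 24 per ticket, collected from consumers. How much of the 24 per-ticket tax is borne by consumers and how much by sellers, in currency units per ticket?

Consumers bear 12 per ticket; sellers bear 12 per ticket.

Demand slope: (219.5 − 216.5)/(62 − 64) = -1.5, so Qd = 312.5 − 1.5P.
Supply slope: (228.5 − 209)/(70 − 57) = 1.5, so Qs = 1.5P + 123.5.
Without the tax, 312.5 − 1.5P = 1.5P + 123.5 gives 3P = 189, so P* = 63 and Q* = 218.
With the tax collected from consumers, demand (in seller-price terms) shifts: Qd = 312.5 − 1.5(P + 24).
Solving gives Q = 200 with consumers paying 75 and sellers receiving 51 (the 24 wedge).
Burden on consumers: 12; on sellers: 12. (They sum to 24.)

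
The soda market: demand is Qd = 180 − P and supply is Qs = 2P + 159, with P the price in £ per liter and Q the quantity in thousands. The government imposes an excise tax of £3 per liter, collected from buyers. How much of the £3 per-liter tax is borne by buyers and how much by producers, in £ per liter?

Before the tax: set 180 − P = 2P + 159 → P* = £7, Q* = 173.
With the tax collected from buyers, demand (in seller-price terms) shifts: Qd = 180 − (P + 3).
New equilibrium: buyers pay £9, producers receive £6, Q = 171. (Wedge: Pb − Ps = 3.)
Burden on buyers: £2; on producers: £1. (They sum to £3.)

Buyers bear £2 per liter; producers bear £1 per liter.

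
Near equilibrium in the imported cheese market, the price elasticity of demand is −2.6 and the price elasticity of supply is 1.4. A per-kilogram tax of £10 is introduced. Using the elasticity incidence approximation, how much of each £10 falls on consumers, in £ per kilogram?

Consumers bear ≈ £3.5 per kilogram.

Incidence ratio: consumers' share ≈ εs / (εs + |εd|) = 1.4 / (1.4 + 2.6) = 0.35.
So consumers bear ≈ 0.35 × £10 = £3.5; suppliers bear £6.5.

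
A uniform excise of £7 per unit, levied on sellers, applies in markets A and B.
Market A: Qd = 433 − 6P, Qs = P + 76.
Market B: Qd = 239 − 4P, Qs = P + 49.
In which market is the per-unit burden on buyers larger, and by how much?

Market A: pre-tax P* = £51, Q* = 127; post-tax Q = 121; per-unit burden on buyers = £1.
Market B: pre-tax P* = £38, Q* = 87; post-tax Q = 81.4; per-unit burden on buyers = £1.4.
Difference: £1 vs £1.4 → market B is larger by £0.4.

Market B, by £0.4.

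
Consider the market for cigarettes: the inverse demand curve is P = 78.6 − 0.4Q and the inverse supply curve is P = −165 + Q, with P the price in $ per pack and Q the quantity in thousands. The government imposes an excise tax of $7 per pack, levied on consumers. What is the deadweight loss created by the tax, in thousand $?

Inverting to Q(P) form: Qd = 196.5 − 2.5P; Qs = P + 165.
Before the tax: set 196.5 − 2.5P = P + 165 → P* = $9, Q* = 174.
With the tax collected from consumers, demand (in seller-price terms) shifts: Qd = 196.5 − 2.5(P + 7).
New equilibrium: consumers pay $11, suppliers receive $4, Q = 169. (Wedge: Pb − Ps = 7.)
Quantity falls by |ΔQ| = |174 − 169| = 5.
DWL = ½ · t · |ΔQ| = ½ · 7 · 5 = $17.5.

Deadweight loss = $17.5 thousand.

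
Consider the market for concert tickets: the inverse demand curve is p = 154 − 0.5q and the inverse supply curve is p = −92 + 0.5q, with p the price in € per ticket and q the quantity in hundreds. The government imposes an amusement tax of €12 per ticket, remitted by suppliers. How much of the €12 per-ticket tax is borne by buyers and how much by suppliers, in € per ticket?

Inverting to q(p) form: qd = 308 − 2p; qs = 2p + 184.
Before the tax: set 308 − 2p = 2p + 184 → p* = €31, q* = 246.
With the tax collected from suppliers, supply shifts: qs = 2(p − 12) + 184.
Solving gives q = 234 with buyers paying €37 and suppliers receiving €25 (the €12 wedge).
Burden on buyers: €6; on suppliers: €6. (They sum to €12.)
The less price-elastic side of the market bears the larger share of a per-unit tax.

Buyers bear €6 per ticket; suppliers bear €6 per ticket.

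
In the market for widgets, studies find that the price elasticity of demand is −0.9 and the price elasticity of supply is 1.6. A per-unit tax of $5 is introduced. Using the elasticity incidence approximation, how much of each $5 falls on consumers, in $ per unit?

Incidence ratio: consumers' share ≈ εs / (εs + |εd|) = 1.6 / (1.6 + 0.9) = 0.64.
So consumers bear ≈ 0.64 × $5 = $3.2; sellers bear $1.8.

Consumers bear ≈ $3.2 per unit.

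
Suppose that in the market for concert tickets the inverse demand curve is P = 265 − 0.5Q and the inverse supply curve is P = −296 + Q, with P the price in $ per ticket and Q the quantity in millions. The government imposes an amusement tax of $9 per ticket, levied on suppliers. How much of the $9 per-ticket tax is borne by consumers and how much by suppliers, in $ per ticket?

Consumers bear $3 per ticket; suppliers bear $6 per ticket.

Inverting to Q(P) form: Qd = 530 − 2P; Qs = P + 296.
Without the tax, 530 − 2P = P + 296 gives 3P = 234, so P* = $78 and Q* = 374.
With the tax collected from suppliers, supply shifts: Qs = (P − 9) + 296.
New equilibrium: consumers pay $81, suppliers receive $72, Q = 368. (Wedge: Pb − Ps = 9.)
Burden on consumers: $3; on suppliers: $6. (They sum to $9.)
The less price-elastic side of the market bears the larger share of a per-unit tax.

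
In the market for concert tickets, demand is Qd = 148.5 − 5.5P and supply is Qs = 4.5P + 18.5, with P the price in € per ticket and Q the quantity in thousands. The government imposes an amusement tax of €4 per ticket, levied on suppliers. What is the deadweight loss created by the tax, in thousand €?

Before the tax: set 148.5 − 5.5P = 4.5P + 18.5 → P* = €13, Q* = 77.
With the tax collected from suppliers, supply shifts: Qs = 4.5(P − 4) + 18.5.
New equilibrium: consumers pay €14.8, suppliers receive €10.8, Q = 67.1. (Wedge: Pb − Ps = 4.)
Quantity falls by |ΔQ| = |77 − 67.1| = 9.9.
DWL = ½ · t · |ΔQ| = ½ · 4 · 9.9 = €19.8.

Deadweight loss = €19.8 thousand.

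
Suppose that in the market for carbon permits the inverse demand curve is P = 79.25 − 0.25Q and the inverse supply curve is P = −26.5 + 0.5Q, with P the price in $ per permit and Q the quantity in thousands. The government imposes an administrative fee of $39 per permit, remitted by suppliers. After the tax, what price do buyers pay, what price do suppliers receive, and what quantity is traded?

Inverting to Q(P) form: Qd = 317 − 4P; Qs = 2P + 53.
Before the tax: set 317 − 4P = 2P + 53 → P* = $44, Q* = 141.
With the tax collected from suppliers, supply shifts: Qs = 2(P − 39) + 53.
New equilibrium: buyers pay $57, suppliers receive $18, Q = 89. (Wedge: Pb − Ps = 39.)
The less price-elastic side of the market bears the larger share of a per-unit tax.

Buyers pay $57; suppliers receive $18; quantity = 89.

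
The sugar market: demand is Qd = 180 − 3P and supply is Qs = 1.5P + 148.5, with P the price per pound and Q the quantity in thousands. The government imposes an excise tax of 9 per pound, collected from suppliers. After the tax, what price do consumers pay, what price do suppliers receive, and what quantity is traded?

Without the tax, 180 − 3P = 1.5P + 148.5 gives 4.5P = 31.5, so P* = 7 and Q* = 159.
With the tax collected from suppliers, supply shifts: Qs = 1.5(P − 9) + 148.5.
New equilibrium: consumers pay 10, suppliers receive 1, Q = 150. (Wedge: Pb − Ps = 9.)
The less price-elastic side of the market bears the larger share of a per-unit tax.

Consumers pay 10; suppliers receive 1; quantity = 150.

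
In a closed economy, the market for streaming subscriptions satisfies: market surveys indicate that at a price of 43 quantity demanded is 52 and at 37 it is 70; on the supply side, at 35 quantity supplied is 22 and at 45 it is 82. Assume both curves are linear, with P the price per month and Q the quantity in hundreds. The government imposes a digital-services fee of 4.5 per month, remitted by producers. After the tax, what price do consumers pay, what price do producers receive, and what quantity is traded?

Consumers pay 44; producers receive 39.5; quantity = 49.

Demand slope: (70 − 52)/(37 − 43) = -3, so Qd = 181 − 3P.
Supply slope: (82 − 22)/(45 − 35) = 6, so Qs = 6P − 188.
Before the tax: set 181 − 3P = 6P − 188 → P* = 41, Q* = 58.
With the tax collected from producers, supply shifts: Qs = 6(P − 4.5) − 188.
Solving gives Q = 49 with consumers paying 44 and producers receiving 39.5 (the 4.5 wedge).
The less price-elastic side of the market bears the larger share of a per-unit tax.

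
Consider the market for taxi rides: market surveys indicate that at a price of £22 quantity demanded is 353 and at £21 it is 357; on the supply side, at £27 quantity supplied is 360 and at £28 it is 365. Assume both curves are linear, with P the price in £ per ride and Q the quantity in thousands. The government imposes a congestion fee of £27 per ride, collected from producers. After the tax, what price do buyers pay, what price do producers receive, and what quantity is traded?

Demand slope: (357 − 353)/(21 − 22) = -4, so Qd = 441 − 4P.
Supply slope: (365 − 360)/(28 − 27) = 5, so Qs = 5P + 225.
Before the tax: set 441 − 4P = 5P + 225 → P* = £24, Q* = 345.
With the tax collected from producers, supply shifts: Qs = 5(P − 27) + 225.
New equilibrium: buyers pay £39, producers receive £12, Q = 285. (Wedge: Pb − Ps = 27.)
The less price-elastic side of the market bears the larger share of a per-unit tax.

Buyers pay £39; producers receive £12; quantity = 285.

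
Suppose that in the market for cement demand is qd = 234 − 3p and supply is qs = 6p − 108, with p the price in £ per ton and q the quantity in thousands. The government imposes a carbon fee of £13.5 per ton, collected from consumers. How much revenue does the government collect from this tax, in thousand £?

Tax revenue = £1255.5 thousand.

Before the tax: set 234 − 3p = 6p − 108 → p* = £38, q* = 120.
With the tax collected from consumers, demand (in seller-price terms) shifts: qd = 234 − 3(p + 13.5).
Solving gives q = 93 with consumers paying £47 and producers receiving £33.5 (the £13.5 wedge).
Revenue = t · Q = 13.5 · 93 = £1255.5.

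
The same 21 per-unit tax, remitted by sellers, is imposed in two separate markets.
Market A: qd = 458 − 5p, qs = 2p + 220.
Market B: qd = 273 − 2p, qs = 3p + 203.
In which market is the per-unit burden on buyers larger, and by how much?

Market B, by 6.6.

Market A: pre-tax p* = 34, q* = 288; post-tax q = 258; per-unit burden on buyers = 6.
Market B: pre-tax p* = 14, q* = 245; post-tax q = 219.8; per-unit burden on buyers = 12.6.
Difference: 6 vs 12.6 → market B is larger by 6.6.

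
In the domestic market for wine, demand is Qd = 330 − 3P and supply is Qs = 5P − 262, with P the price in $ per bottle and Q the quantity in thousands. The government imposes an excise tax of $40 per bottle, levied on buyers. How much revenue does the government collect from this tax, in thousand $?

Tax revenue = $1320 thousand.

Without the tax, 330 − 3P = 5P − 262 gives 8P = 592, so P* = $74 and Q* = 108.
With the tax collected from buyers, demand (in seller-price terms) shifts: Qd = 330 − 3(P + 40).
Solving gives Q = 33 with buyers paying $99 and suppliers receiving $59 (the $40 wedge).
Revenue = t · Q = 40 · 33 = $1320.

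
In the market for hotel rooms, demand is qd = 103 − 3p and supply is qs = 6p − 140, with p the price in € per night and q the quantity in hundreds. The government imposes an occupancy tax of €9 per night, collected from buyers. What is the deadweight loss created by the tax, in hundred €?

Without the tax, 103 − 3p = 6p − 140 gives 9p = 243, so p* = €27 and q* = 22.
With the tax collected from buyers, demand (in seller-price terms) shifts: qd = 103 − 3(p + 9).
New equilibrium: buyers pay €33, sellers receive €24, q = 4. (Wedge: pb − ps = 9.)
Quantity falls by |ΔQ| = |22 − 4| = 18.
DWL = ½ · t · |ΔQ| = ½ · 9 · 18 = €81.

Deadweight loss = €81 hundred.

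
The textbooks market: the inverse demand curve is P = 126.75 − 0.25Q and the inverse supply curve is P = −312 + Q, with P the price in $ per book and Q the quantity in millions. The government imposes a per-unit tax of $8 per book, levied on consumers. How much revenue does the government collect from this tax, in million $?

Inverting to Q(P) form: Qd = 507 − 4P; Qs = P + 312.
Without the tax, 507 − 4P = P + 312 gives 5P = 195, so P* = $39 and Q* = 351.
With the tax collected from consumers, demand (in seller-price terms) shifts: Qd = 507 − 4(P + 8).
Solving gives Q = 344.6 with consumers paying $40.6 and sellers receiving $32.6 (the $8 wedge).
Revenue = t · Q = 8 · 344.6 = $2756.8.

Tax revenue = $2756.8 million.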